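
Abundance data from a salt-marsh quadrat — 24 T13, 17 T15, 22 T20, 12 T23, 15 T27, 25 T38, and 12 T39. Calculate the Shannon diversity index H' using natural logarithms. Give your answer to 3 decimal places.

Total N = 24+17+22+12+15+25+12 = 127, so the proportions are 0.18898, 0.13386, 0.17323, 0.09449, 0.11811, 0.19685, 0.09449 (working shown to 5 dp, full precision carried).
Each pᵢ ln pᵢ term: 0.18898×(-1.66613)=-0.31486, 0.13386×(-2.01097)=-0.26919, 0.17323×(-1.75314)=-0.30369, 0.09449×(-2.35928)=-0.22292, 0.11811×(-2.13614)=-0.25230, 0.19685×(-1.62531)=-0.31994, 0.09449×(-2.35928)=-0.22292.
Sum = -1.90583, so H' = 1.906.

1.906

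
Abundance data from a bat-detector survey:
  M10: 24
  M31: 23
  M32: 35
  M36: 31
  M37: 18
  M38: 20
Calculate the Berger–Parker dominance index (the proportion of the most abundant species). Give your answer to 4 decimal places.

0.2318

Total N = 24+23+35+31+18+20 = 151, so the proportions are 0.15894, 0.152318, 0.231788, 0.205298, 0.119205, 0.13245 (working shown to 6 dp, full precision carried).
The largest proportion is 0.231788, i.e. d = 0.2318 to 4 decimal places.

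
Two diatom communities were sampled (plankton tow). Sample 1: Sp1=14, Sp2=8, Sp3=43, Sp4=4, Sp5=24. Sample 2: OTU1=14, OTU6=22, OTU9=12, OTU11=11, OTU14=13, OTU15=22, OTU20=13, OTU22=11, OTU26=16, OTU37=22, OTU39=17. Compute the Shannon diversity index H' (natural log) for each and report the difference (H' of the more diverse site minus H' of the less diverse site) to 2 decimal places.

1.03

Sample 1: N=93, proportions 0.15054, 0.08602, 0.46237, 0.04301, 0.25806, giving H' = 1.33763 (working shown to 5 dp, full precision carried).
Sample 2: N=173, proportions 0.08092, 0.12717, 0.06936, 0.06358, 0.07514, 0.12717, 0.07514, 0.06358, 0.09249, 0.12717, 0.09827, giving H' = 2.36287.
Difference = |1.33763 − 2.36287| = 1.02524, i.e. 1.03 to 2 decimal places.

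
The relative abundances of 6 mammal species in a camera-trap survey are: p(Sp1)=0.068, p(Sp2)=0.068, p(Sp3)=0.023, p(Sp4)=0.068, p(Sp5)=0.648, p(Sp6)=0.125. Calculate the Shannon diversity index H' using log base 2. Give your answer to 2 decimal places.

Each pᵢ log₂ pᵢ term (working shown to 4 dp, full precision carried): 0.068×(-3.8783)=-0.2637, 0.068×(-3.8783)=-0.2637, 0.023×(-5.4422)=-0.1252, 0.068×(-3.8783)=-0.2637, 0.648×(-0.6259)=-0.4056, 0.125×(-3.0000)=-0.3750.
Sum = -1.6970, so H' = 1.70.

1.70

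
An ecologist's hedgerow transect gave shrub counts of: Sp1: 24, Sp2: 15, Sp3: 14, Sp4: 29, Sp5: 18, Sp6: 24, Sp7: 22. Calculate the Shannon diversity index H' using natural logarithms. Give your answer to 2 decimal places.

1.92

Total N = 24+15+14+29+18+24+22 = 146, so the proportions are 0.1644, 0.1027, 0.0959, 0.1986, 0.1233, 0.1644, 0.1507 (working shown to 4 dp, full precision carried).
Each pᵢ ln pᵢ term: 0.1644×(-1.8056)=-0.2968, 0.1027×(-2.2756)=-0.2338, 0.0959×(-2.3445)=-0.2248, 0.1986×(-1.6163)=-0.3210, 0.1233×(-2.0932)=-0.2581, 0.1644×(-1.8056)=-0.2968, 0.1507×(-1.8926)=-0.2852.
Sum = -1.9165, so H' = 1.92.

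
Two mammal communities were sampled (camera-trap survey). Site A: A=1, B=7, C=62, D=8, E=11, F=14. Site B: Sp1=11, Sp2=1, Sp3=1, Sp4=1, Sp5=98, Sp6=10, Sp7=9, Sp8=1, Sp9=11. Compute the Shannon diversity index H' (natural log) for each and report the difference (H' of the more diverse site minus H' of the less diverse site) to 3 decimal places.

Site A: N=103, proportions 0.00971, 0.06796, 0.60194, 0.07767, 0.1068, 0.13592, giving H' = 1.24189 (working shown to 5 dp, full precision carried).
Site B: N=143, proportions 0.07692, 0.00699, 0.00699, 0.00699, 0.68531, 0.06993, 0.06294, 0.00699, 0.07692, giving H' = 1.15249.
Difference = |1.24189 − 1.15249| = 0.08940, i.e. 0.089 to 3 decimal places.

0.089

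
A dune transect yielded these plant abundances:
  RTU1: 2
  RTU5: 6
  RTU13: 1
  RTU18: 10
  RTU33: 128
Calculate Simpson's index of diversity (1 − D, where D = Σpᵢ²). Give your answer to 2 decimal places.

0.24

Total N = 2+6+1+10+128 = 147, so the proportions are 0.0136, 0.0408, 0.0068, 0.068, 0.8707 (working shown to 4 dp, full precision carried).
D = 0.0136² + 0.0408² + 0.0068² + 0.068² + 0.8707² = 0.0002 + 0.0017 + 0.0000 + 0.0046 + 0.7582 = 0.7647.
So 1 − D = 0.2353, i.e. 0.24 to 2 decimal places.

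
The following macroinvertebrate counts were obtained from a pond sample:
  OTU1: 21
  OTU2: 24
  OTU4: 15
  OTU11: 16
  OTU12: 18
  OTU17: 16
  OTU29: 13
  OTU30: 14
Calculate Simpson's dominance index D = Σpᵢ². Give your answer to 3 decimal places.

0.130

Total N = 21+24+15+16+18+16+13+14 = 137, so the proportions are 0.15328, 0.17518, 0.10949, 0.11679, 0.13139, 0.11679, 0.09489, 0.10219 (working shown to 5 dp, full precision carried).
D = 0.15328² + 0.17518² + 0.10949² + 0.11679² + 0.13139² + 0.11679² + 0.09489² + 0.10219² = 0.02350 + 0.03069 + 0.01199 + 0.01364 + 0.01726 + 0.01364 + 0.00900 + 0.01044 = 0.13016.
To 3 decimal places, D = 0.130.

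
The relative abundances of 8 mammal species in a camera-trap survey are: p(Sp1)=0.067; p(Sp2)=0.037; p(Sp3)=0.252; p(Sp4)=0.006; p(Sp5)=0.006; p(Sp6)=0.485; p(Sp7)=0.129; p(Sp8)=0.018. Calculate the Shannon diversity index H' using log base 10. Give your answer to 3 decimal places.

0.608

Each pᵢ log₁₀ pᵢ term (working shown to 5 dp, full precision carried): 0.067×(-1.17393)=-0.07865, 0.037×(-1.43180)=-0.05298, 0.252×(-0.59860)=-0.15085, 0.006×(-2.22185)=-0.01333, 0.006×(-2.22185)=-0.01333, 0.485×(-0.31426)=-0.15242, 0.129×(-0.88941)=-0.11473, 0.018×(-1.74473)=-0.03141.
Sum = -0.60769, so H' = 0.608.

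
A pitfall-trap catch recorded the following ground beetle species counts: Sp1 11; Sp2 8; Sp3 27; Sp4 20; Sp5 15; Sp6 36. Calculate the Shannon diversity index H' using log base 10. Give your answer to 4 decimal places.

0.7262

Total N = 11+8+27+20+15+36 = 117, so the proportions are 0.094017, 0.068376, 0.230769, 0.17094, 0.128205, 0.307692 (working shown to 6 dp, full precision carried).
Each pᵢ log₁₀ pᵢ term: 0.094017×(-1.026793)=-0.096536, 0.068376×(-1.165096)=-0.079665, 0.230769×(-0.636822)=-0.146959, 0.17094×(-0.767156)=-0.131138, 0.128205×(-0.892095)=-0.114371, 0.307692×(-0.511883)=-0.157503.
Sum = -0.726171, so H' = 0.7262.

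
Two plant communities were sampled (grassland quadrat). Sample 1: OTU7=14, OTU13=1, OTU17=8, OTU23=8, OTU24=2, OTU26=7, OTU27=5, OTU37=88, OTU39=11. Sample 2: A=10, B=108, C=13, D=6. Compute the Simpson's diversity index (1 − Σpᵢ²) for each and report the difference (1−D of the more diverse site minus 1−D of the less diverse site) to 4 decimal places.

Sample 1: N=144, proportions 0.0972222, 0.0069444, 0.0555556, 0.0555556, 0.0138889, 0.0486111, 0.0347222, 0.6111111, 0.0763889, giving 1−D = 0.6012731 (working shown to 7 dp, full precision carried).
Sample 2: N=137, proportions 0.0729927, 0.7883212, 0.0948905, 0.0437956, giving 1−D = 0.3622995.
Difference = |0.6012731 − 0.3622995| = 0.2389736, i.e. 0.2390 to 4 decimal places.

0.2390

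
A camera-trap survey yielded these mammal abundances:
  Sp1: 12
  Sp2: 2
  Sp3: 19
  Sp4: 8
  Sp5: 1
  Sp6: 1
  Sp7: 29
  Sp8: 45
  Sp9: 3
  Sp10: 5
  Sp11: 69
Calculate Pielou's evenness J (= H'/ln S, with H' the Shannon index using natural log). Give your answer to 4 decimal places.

Total N = 12+2+19+8+1+1+29+45+3+5+69 = 194, so the proportions are 0.061856, 0.010309, 0.097938, 0.041237, 0.005155, 0.005155, 0.149485, 0.231959, 0.015464, 0.025773, 0.35567 (working shown to 6 dp, full precision carried).
H' = −Σ pᵢ ln pᵢ = −((-0.172141) + (-0.047162) + (-0.227551) + (-0.131481) + (-0.027154) + (-0.027154) + (-0.284105) + (-0.338937) + (-0.064473) + (-0.094289) + (-0.367675)) = 1.782122.
With S = 11 species, ln S = 2.397895, so J = 1.782122/2.397895 = 0.743203, i.e. 0.7432 to 4 decimal places.

0.7432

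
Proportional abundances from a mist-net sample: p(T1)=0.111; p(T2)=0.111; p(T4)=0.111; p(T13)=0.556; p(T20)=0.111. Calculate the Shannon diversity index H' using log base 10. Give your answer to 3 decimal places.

Each pᵢ log₁₀ pᵢ term (working shown to 5 dp, full precision carried): 0.111×(-0.95468)=-0.10597, 0.111×(-0.95468)=-0.10597, 0.111×(-0.95468)=-0.10597, 0.556×(-0.25493)=-0.14174, 0.111×(-0.95468)=-0.10597.
Sum = -0.56562, so H' = 0.566.

0.566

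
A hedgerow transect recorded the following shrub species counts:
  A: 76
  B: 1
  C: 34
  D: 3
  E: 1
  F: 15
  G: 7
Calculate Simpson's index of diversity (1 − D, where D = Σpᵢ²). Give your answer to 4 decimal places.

Total N = 76+1+34+3+1+15+7 = 137, so the proportions are 0.554745, 0.007299, 0.248175, 0.021898, 0.007299, 0.109489, 0.051095 (working shown to 6 dp, full precision carried).
D = 0.554745² + 0.007299² + 0.248175² + 0.021898² + 0.007299² + 0.109489² + 0.051095² = 0.307741 + 0.000053 + 0.061591 + 0.000480 + 0.000053 + 0.011988 + 0.002611 = 0.384517.
So 1 − D = 0.615483, i.e. 0.6155 to 4 decimal places.

0.6155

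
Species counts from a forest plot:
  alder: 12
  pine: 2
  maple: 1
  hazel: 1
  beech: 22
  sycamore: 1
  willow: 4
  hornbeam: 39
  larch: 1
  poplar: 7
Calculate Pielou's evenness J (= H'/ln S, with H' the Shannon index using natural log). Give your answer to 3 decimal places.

Total N = 12+2+1+1+22+1+4+39+1+7 = 90, so the proportions are 0.13333, 0.02222, 0.01111, 0.01111, 0.24444, 0.01111, 0.04444, 0.43333, 0.01111, 0.07778 (working shown to 5 dp, full precision carried).
H' = −Σ pᵢ ln pᵢ = −((-0.26865) + (-0.08459) + (-0.05000) + (-0.05000) + (-0.34437) + (-0.05000) + (-0.13838) + (-0.36237) + (-0.05000) + (-0.19864)) = 1.59699.
With S = 10 species, ln S = 2.30259, so J = 1.59699/2.30259 = 0.69356, i.e. 0.694 to 3 decimal places.

0.694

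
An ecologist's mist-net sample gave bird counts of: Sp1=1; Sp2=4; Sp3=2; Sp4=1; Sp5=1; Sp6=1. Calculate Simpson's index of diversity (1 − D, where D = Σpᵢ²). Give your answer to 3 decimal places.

Total N = 1+4+2+1+1+1 = 10, so the proportions are 0.1, 0.4, 0.2, 0.1, 0.1, 0.1 (working shown to 5 dp, full precision carried).
D = 0.1² + 0.4² + 0.2² + 0.1² + 0.1² + 0.1² = 0.01000 + 0.16000 + 0.04000 + 0.01000 + 0.01000 + 0.01000 = 0.24000.
So 1 − D = 0.76000, i.e. 0.760 to 3 decimal places.

0.760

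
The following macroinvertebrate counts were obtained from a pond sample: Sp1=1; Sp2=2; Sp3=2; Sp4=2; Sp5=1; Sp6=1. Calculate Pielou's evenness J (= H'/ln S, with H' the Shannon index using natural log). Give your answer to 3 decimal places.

0.968

Total N = 1+2+2+2+1+1 = 9, so the proportions are 0.11111, 0.22222, 0.22222, 0.22222, 0.11111, 0.11111 (working shown to 5 dp, full precision carried).
H' = −Σ pᵢ ln pᵢ = −((-0.24414) + (-0.33424) + (-0.33424) + (-0.33424) + (-0.24414) + (-0.24414)) = 1.73513.
With S = 6 species, ln S = 1.79176, so J = 1.73513/1.79176 = 0.96839, i.e. 0.968 to 3 decimal places.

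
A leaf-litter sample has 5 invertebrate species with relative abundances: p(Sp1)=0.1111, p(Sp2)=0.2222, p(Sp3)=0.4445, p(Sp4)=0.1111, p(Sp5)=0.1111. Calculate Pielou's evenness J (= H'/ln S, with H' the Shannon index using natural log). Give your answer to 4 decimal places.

H' = −Σ pᵢ ln pᵢ = −((-0.244123) + (-0.334228) + (-0.360403) + (-0.244123) + (-0.244123)) = 1.426999 (working shown to 6 dp, full precision carried).
With S = 5 species, ln S = 1.609438, so J = 1.426999/1.609438 = 0.886645, i.e. 0.8866 to 4 decimal places.

0.8866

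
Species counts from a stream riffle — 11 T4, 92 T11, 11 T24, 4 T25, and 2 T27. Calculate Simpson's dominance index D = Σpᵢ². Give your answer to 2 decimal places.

0.61

Total N = 11+92+11+4+2 = 120, so the proportions are 0.0917, 0.7667, 0.0917, 0.0333, 0.0167 (working shown to 4 dp, full precision carried).
D = 0.0917² + 0.7667² + 0.0917² + 0.0333² + 0.0167² = 0.0084 + 0.5878 + 0.0084 + 0.0011 + 0.0003 = 0.6060.
To 2 decimal places, D = 0.61.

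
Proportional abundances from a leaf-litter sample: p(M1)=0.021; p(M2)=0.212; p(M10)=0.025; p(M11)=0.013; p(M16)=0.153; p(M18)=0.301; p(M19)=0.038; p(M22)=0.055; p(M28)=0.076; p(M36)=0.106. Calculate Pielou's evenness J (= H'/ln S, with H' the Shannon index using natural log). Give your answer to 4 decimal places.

0.8359

H' = −Σ pᵢ ln pᵢ = −((-0.081128) + (-0.328848) + (-0.092222) + (-0.056456) + (-0.287230) + (-0.361394) + (-0.124266) + (-0.159523) + (-0.195854) + (-0.237898)) = 1.924819 (working shown to 6 dp, full precision carried).
With S = 10 species, ln S = 2.302585, so J = 1.924819/2.302585 = 0.835938, i.e. 0.8359 to 4 decimal places.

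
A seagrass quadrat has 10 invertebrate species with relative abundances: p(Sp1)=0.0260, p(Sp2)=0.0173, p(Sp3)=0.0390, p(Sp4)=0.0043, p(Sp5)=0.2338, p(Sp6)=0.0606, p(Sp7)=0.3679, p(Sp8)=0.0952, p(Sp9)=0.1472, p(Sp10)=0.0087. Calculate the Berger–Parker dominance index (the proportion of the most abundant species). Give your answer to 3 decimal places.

The largest proportion is 0.3679, i.e. d = 0.368 to 3 decimal places.

0.368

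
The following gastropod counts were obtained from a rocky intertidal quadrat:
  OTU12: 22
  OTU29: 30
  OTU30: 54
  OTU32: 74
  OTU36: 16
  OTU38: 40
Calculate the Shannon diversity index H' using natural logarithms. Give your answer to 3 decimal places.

1.668

Total N = 22+30+54+74+16+40 = 236, so the proportions are 0.09322, 0.12712, 0.22881, 0.31356, 0.0678, 0.16949 (working shown to 5 dp, full precision carried).
Each pᵢ ln pᵢ term: 0.09322×(-2.37279)=-0.22119, 0.12712×(-2.06263)=-0.26220, 0.22881×(-1.47485)=-0.33747, 0.31356×(-1.15977)=-0.36366, 0.0678×(-2.69124)=-0.18246, 0.16949×(-1.77495)=-0.30084.
Sum = -1.66781, so H' = 1.668.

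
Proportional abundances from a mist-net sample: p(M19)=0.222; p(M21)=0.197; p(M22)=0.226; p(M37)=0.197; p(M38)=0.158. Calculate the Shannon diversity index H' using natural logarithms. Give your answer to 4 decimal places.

Each pᵢ ln pᵢ term (working shown to 6 dp, full precision carried): 0.222×(-1.505078)=-0.334127, 0.197×(-1.624552)=-0.320037, 0.226×(-1.487220)=-0.336112, 0.197×(-1.624552)=-0.320037, 0.158×(-1.845160)=-0.291535.
Sum = -1.601848, so H' = 1.6018.

1.6018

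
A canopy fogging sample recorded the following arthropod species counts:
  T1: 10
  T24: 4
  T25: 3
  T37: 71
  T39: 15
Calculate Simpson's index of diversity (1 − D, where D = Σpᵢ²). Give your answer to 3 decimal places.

0.492

Total N = 10+4+3+71+15 = 103, so the proportions are 0.09709, 0.03883, 0.02913, 0.68932, 0.14563 (working shown to 5 dp, full precision carried).
D = 0.09709² + 0.03883² + 0.02913² + 0.68932² + 0.14563² = 0.00943 + 0.00151 + 0.00085 + 0.47516 + 0.02121 = 0.50815.
So 1 − D = 0.49185, i.e. 0.492 to 3 decimal places.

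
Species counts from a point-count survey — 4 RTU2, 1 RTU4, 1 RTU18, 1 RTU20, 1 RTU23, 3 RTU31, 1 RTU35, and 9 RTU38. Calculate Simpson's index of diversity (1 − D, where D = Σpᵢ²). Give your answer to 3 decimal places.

0.748

Total N = 4+1+1+1+1+3+1+9 = 21, so the proportions are 0.19048, 0.04762, 0.04762, 0.04762, 0.04762, 0.14286, 0.04762, 0.42857 (working shown to 5 dp, full precision carried).
D = 0.19048² + 0.04762² + 0.04762² + 0.04762² + 0.04762² + 0.14286² + 0.04762² + 0.42857² = 0.03628 + 0.00227 + 0.00227 + 0.00227 + 0.00227 + 0.02041 + 0.00227 + 0.18367 = 0.25170.
So 1 − D = 0.74830, i.e. 0.748 to 3 decimal places.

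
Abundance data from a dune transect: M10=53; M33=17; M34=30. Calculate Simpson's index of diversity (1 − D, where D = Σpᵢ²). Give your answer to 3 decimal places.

Total N = 53+17+30 = 100, so the proportions are 0.53, 0.17, 0.3 (working shown to 5 dp, full precision carried).
D = 0.53² + 0.17² + 0.3² = 0.28090 + 0.02890 + 0.09000 = 0.39980.
So 1 − D = 0.60020, i.e. 0.600 to 3 decimal places.

0.600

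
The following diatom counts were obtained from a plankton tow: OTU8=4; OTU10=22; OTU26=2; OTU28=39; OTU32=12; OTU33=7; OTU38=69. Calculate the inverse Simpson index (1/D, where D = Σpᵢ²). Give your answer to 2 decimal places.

Total N = 4+22+2+39+12+7+69 = 155, so the proportions are 0.025806, 0.141935, 0.012903, 0.251613, 0.077419, 0.045161, 0.445161 (working shown to 6 dp, full precision carried).
D = 0.025806² + 0.141935² + 0.012903² + 0.251613² + 0.077419² + 0.045161² + 0.445161² = 0.000666 + 0.020146 + 0.000166 + 0.063309 + 0.005994 + 0.002040 + 0.198169 = 0.290489.
So 1/D = 3.4425, i.e. 3.44 to 2 decimal places.

3.44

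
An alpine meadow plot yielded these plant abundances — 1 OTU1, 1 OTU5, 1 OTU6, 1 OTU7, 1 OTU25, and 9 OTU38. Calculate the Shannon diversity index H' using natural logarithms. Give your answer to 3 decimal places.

1.227

Total N = 1+1+1+1+1+9 = 14, so the proportions are 0.07143, 0.07143, 0.07143, 0.07143, 0.07143, 0.64286 (working shown to 5 dp, full precision carried).
Each pᵢ ln pᵢ term: 0.07143×(-2.63906)=-0.18850, 0.07143×(-2.63906)=-0.18850, 0.07143×(-2.63906)=-0.18850, 0.07143×(-2.63906)=-0.18850, 0.07143×(-2.63906)=-0.18850, 0.64286×(-0.44183)=-0.28404.
Sum = -1.22656, so H' = 1.227.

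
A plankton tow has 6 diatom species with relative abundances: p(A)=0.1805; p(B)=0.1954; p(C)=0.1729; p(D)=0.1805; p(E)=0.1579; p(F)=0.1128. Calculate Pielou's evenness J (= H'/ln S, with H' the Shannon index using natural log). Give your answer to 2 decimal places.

0.99

H' = −Σ pᵢ ln pᵢ = −((-0.3090) + (-0.3190) + (-0.3034) + (-0.3090) + (-0.2915) + (-0.2461)) = 1.7781 (working shown to 4 dp, full precision carried).
With S = 6 species, ln S = 1.7918, so J = 1.7781/1.7918 = 0.9924, i.e. 0.99 to 2 decimal places.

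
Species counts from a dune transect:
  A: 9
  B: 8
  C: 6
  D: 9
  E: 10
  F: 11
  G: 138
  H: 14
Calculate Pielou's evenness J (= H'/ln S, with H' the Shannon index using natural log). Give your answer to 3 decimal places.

0.605

Total N = 9+8+6+9+10+11+138+14 = 205, so the proportions are 0.0439, 0.03902, 0.02927, 0.0439, 0.04878, 0.05366, 0.67317, 0.06829 (working shown to 5 dp, full precision carried).
H' = −Σ pᵢ ln pᵢ = −((-0.13723) + (-0.12658) + (-0.10335) + (-0.13723) + (-0.14734) + (-0.15696) + (-0.26641) + (-0.18329)) = 1.25839.
With S = 8 species, ln S = 2.07944, so J = 1.25839/2.07944 = 0.60516, i.e. 0.605 to 3 decimal places.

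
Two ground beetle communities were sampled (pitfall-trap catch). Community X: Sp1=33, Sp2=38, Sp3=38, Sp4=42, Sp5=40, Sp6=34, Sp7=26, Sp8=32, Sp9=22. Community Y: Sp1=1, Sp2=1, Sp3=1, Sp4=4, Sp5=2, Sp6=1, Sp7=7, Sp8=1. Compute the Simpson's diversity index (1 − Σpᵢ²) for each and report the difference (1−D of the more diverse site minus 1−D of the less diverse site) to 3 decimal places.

0.114

Community X: N=305, proportions 0.1082, 0.12459, 0.12459, 0.1377, 0.13115, 0.11148, 0.08525, 0.10492, 0.07213, giving 1−D = 0.88518 (working shown to 5 dp, full precision carried).
Community Y: N=18, proportions 0.05556, 0.05556, 0.05556, 0.22222, 0.11111, 0.05556, 0.38889, 0.05556, giving 1−D = 0.77160.
Difference = |0.88518 − 0.77160| = 0.11358, i.e. 0.114 to 3 decimal places.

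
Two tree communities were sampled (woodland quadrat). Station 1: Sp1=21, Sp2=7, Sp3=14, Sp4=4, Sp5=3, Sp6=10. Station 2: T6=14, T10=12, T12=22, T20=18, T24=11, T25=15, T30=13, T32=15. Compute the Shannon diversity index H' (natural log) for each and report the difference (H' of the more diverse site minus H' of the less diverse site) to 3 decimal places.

0.459

Station 1: N=59, proportions 0.35593, 0.11864, 0.23729, 0.0678, 0.05085, 0.16949, giving H' = 1.59669 (working shown to 5 dp, full precision carried).
Station 2: N=120, proportions 0.11667, 0.1, 0.18333, 0.15, 0.09167, 0.125, 0.10833, 0.125, giving H' = 2.05618.
Difference = |1.59669 − 2.05618| = 0.45949, i.e. 0.459 to 3 decimal places.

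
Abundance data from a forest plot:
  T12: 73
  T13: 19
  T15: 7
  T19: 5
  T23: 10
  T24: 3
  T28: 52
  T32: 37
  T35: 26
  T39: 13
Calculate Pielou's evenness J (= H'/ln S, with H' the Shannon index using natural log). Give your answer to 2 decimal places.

Total N = 73+19+7+5+10+3+52+37+26+13 = 245, so the proportions are 0.298, 0.0776, 0.0286, 0.0204, 0.0408, 0.0122, 0.2122, 0.151, 0.1061, 0.0531 (working shown to 4 dp, full precision carried).
H' = −Σ pᵢ ln pᵢ = −((-0.3608) + (-0.1983) + (-0.1016) + (-0.0794) + (-0.1306) + (-0.0539) + (-0.3290) + (-0.2855) + (-0.2380) + (-0.1558)) = 1.9328.
With S = 10 species, ln S = 2.3026, so J = 1.9328/2.3026 = 0.8394, i.e. 0.84 to 2 decimal places.

0.84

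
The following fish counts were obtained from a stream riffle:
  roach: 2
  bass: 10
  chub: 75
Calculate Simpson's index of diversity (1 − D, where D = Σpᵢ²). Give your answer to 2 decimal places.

Total N = 2+10+75 = 87, so the proportions are 0.023, 0.1149, 0.8621 (working shown to 4 dp, full precision carried).
D = 0.023² + 0.1149² + 0.8621² = 0.0005 + 0.0132 + 0.7432 = 0.7569.
So 1 − D = 0.2431, i.e. 0.24 to 2 decimal places.

0.24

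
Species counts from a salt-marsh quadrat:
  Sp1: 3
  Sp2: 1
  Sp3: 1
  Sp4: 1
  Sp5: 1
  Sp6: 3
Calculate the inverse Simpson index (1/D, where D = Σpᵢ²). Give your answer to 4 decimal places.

4.5455

Total N = 3+1+1+1+1+3 = 10, so the proportions are 0.3, 0.1, 0.1, 0.1, 0.1, 0.3 (working shown to 8 dp, full precision carried).
D = 0.3² + 0.1² + 0.1² + 0.1² + 0.1² + 0.3² = 0.09000000 + 0.01000000 + 0.01000000 + 0.01000000 + 0.01000000 + 0.09000000 = 0.22000000.
So 1/D = 4.545455, i.e. 4.5455 to 4 decimal places.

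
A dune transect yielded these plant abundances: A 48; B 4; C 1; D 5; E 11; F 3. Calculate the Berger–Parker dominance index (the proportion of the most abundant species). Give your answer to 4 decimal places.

Total N = 48+4+1+5+11+3 = 72, so the proportions are 0.666667, 0.055556, 0.013889, 0.069444, 0.152778, 0.041667 (working shown to 6 dp, full precision carried).
The largest proportion is 0.666667, i.e. d = 0.6667 to 4 decimal places.

0.6667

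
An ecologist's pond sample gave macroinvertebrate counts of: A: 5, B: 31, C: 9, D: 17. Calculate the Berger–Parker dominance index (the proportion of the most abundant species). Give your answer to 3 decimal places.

0.500

Total N = 5+31+9+17 = 62, so the proportions are 0.08065, 0.5, 0.14516, 0.27419 (working shown to 5 dp, full precision carried).
The largest proportion is 0.5, i.e. d = 0.500 to 3 decimal places.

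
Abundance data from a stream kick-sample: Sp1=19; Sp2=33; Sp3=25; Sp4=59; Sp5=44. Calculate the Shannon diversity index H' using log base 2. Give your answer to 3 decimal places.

2.211

Total N = 19+33+25+59+44 = 180, so the proportions are 0.10556, 0.18333, 0.13889, 0.32778, 0.24444 (working shown to 5 dp, full precision carried).
Each pᵢ log₂ pᵢ term: 0.10556×(-3.24393)=-0.34241, 0.18333×(-2.44746)=-0.44870, 0.13889×(-2.84800)=-0.39556, 0.32778×(-1.60921)=-0.52746, 0.24444×(-2.03242)=-0.49681.
Sum = -2.21095, so H' = 2.211.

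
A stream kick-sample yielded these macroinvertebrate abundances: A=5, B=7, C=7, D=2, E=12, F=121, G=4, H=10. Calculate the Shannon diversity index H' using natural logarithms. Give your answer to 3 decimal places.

1.104

Total N = 5+7+7+2+12+121+4+10 = 168, so the proportions are 0.02976, 0.04167, 0.04167, 0.0119, 0.07143, 0.72024, 0.02381, 0.05952 (working shown to 5 dp, full precision carried).
Each pᵢ ln pᵢ term: 0.02976×(-3.51453)=-0.10460, 0.04167×(-3.17805)=-0.13242, 0.04167×(-3.17805)=-0.13242, 0.0119×(-4.43082)=-0.05275, 0.07143×(-2.63906)=-0.18850, 0.72024×(-0.32817)=-0.23636, 0.02381×(-3.73767)=-0.08899, 0.05952×(-2.82138)=-0.16794.
Sum = -1.10398, so H' = 1.104.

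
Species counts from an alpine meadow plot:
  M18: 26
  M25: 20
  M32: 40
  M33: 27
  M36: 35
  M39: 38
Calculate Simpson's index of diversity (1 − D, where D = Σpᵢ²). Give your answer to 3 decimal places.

Total N = 26+20+40+27+35+38 = 186, so the proportions are 0.13978, 0.10753, 0.21505, 0.14516, 0.18817, 0.2043 (working shown to 5 dp, full precision carried).
D = 0.13978² + 0.10753² + 0.21505² + 0.14516² + 0.18817² + 0.2043² = 0.01954 + 0.01156 + 0.04625 + 0.02107 + 0.03541 + 0.04174 = 0.17557.
So 1 − D = 0.82443, i.e. 0.824 to 3 decimal places.

0.824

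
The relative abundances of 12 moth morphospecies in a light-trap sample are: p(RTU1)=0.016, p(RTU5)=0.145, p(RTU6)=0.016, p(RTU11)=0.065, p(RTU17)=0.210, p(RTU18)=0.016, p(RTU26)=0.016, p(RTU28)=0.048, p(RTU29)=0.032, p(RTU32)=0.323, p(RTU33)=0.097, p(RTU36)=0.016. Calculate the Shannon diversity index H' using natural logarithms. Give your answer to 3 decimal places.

1.963

Each pᵢ ln pᵢ term (working shown to 5 dp, full precision carried): 0.016×(-4.13517)=-0.06616, 0.145×(-1.93102)=-0.28000, 0.016×(-4.13517)=-0.06616, 0.065×(-2.73337)=-0.17767, 0.21×(-1.56065)=-0.32774, 0.016×(-4.13517)=-0.06616, 0.016×(-4.13517)=-0.06616, 0.048×(-3.03655)=-0.14575, 0.032×(-3.44202)=-0.11014, 0.323×(-1.13010)=-0.36502, 0.097×(-2.33304)=-0.22631, 0.016×(-4.13517)=-0.06616.
Sum = -1.96344, so H' = 1.963.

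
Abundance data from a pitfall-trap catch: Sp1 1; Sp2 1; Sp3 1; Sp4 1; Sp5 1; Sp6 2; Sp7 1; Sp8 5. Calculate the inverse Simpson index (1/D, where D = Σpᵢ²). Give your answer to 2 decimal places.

4.83

Total N = 1+1+1+1+1+2+1+5 = 13, so the proportions are 0.076923, 0.076923, 0.076923, 0.076923, 0.076923, 0.153846, 0.076923, 0.384615 (working shown to 6 dp, full precision carried).
D = 0.076923² + 0.076923² + 0.076923² + 0.076923² + 0.076923² + 0.153846² + 0.076923² + 0.384615² = 0.005917 + 0.005917 + 0.005917 + 0.005917 + 0.005917 + 0.023669 + 0.005917 + 0.147929 = 0.207101.
So 1/D = 4.8286, i.e. 4.83 to 2 decimal places.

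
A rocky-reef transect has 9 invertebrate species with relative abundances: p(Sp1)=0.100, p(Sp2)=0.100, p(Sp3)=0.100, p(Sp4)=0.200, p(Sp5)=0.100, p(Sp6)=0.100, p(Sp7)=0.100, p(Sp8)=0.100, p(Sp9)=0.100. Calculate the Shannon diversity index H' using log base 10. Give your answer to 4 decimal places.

Each pᵢ log₁₀ pᵢ term (working shown to 6 dp, full precision carried): 0.1×(-1.000000)=-0.100000, 0.1×(-1.000000)=-0.100000, 0.1×(-1.000000)=-0.100000, 0.2×(-0.698970)=-0.139794, 0.1×(-1.000000)=-0.100000, 0.1×(-1.000000)=-0.100000, 0.1×(-1.000000)=-0.100000, 0.1×(-1.000000)=-0.100000, 0.1×(-1.000000)=-0.100000.
Sum = -0.939794, so H' = 0.9398.

0.9398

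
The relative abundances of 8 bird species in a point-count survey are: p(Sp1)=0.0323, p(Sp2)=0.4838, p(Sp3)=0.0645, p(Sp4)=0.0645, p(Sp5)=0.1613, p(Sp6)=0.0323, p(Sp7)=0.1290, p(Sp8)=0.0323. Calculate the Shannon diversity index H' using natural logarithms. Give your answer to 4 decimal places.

Each pᵢ ln pᵢ term (working shown to 6 dp, full precision carried): 0.0323×(-3.432688)=-0.110876, 0.4838×(-0.726084)=-0.351279, 0.0645×(-2.741090)=-0.176800, 0.0645×(-2.741090)=-0.176800, 0.1613×(-1.824489)=-0.294290, 0.0323×(-3.432688)=-0.110876, 0.129×(-2.047943)=-0.264185, 0.0323×(-3.432688)=-0.110876.
Sum = -1.595982, so H' = 1.5960.

1.5960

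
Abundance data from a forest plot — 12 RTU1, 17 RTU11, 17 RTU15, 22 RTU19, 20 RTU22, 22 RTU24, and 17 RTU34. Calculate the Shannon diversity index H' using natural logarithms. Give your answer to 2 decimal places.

1.93

Total N = 12+17+17+22+20+22+17 = 127, so the proportions are 0.0945, 0.1339, 0.1339, 0.1732, 0.1575, 0.1732, 0.1339 (working shown to 4 dp, full precision carried).
Each pᵢ ln pᵢ term: 0.0945×(-2.3593)=-0.2229, 0.1339×(-2.0110)=-0.2692, 0.1339×(-2.0110)=-0.2692, 0.1732×(-1.7531)=-0.3037, 0.1575×(-1.8485)=-0.2911, 0.1732×(-1.7531)=-0.3037, 0.1339×(-2.0110)=-0.2692.
Sum = -1.9290, so H' = 1.93.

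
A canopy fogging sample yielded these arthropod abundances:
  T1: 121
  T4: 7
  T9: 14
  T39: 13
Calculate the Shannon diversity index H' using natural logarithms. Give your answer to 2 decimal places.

Total N = 121+7+14+13 = 155, so the proportions are 0.7806, 0.0452, 0.0903, 0.0839 (working shown to 4 dp, full precision carried).
Each pᵢ ln pᵢ term: 0.7806×(-0.2476)=-0.1933, 0.0452×(-3.0975)=-0.1399, 0.0903×(-2.4044)=-0.2172, 0.0839×(-2.4785)=-0.2079.
Sum = -0.7582, so H' = 0.76.

0.76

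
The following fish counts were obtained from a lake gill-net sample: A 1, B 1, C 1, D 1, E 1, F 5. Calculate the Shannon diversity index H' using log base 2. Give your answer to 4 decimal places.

2.1610

Total N = 1+1+1+1+1+5 = 10, so the proportions are 0.1, 0.1, 0.1, 0.1, 0.1, 0.5 (working shown to 6 dp, full precision carried).
Each pᵢ log₂ pᵢ term: 0.1×(-3.321928)=-0.332193, 0.1×(-3.321928)=-0.332193, 0.1×(-3.321928)=-0.332193, 0.1×(-3.321928)=-0.332193, 0.1×(-3.321928)=-0.332193, 0.5×(-1.000000)=-0.500000.
Sum = -2.160964, so H' = 2.1610.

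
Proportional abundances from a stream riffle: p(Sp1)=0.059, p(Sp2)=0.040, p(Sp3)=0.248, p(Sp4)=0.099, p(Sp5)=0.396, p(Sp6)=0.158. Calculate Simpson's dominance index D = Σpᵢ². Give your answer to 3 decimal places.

D = 0.059² + 0.04² + 0.248² + 0.099² + 0.396² + 0.158² = 0.00348 + 0.00160 + 0.06150 + 0.00980 + 0.15682 + 0.02496 = 0.25817 (working shown to 5 dp, full precision carried).
To 3 decimal places, D = 0.258.

0.258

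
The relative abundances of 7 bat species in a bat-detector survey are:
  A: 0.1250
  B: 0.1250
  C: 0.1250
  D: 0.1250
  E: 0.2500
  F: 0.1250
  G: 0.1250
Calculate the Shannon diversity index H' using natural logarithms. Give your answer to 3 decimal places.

1.906

Each pᵢ ln pᵢ term (working shown to 5 dp, full precision carried): 0.125×(-2.07944)=-0.25993, 0.125×(-2.07944)=-0.25993, 0.125×(-2.07944)=-0.25993, 0.125×(-2.07944)=-0.25993, 0.25×(-1.38629)=-0.34657, 0.125×(-2.07944)=-0.25993, 0.125×(-2.07944)=-0.25993.
Sum = -1.90615, so H' = 1.906.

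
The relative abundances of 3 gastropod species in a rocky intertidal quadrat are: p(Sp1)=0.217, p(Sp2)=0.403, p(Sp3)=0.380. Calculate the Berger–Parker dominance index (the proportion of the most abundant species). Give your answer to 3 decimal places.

0.403

The largest proportion is 0.403, i.e. d = 0.403 to 3 decimal places.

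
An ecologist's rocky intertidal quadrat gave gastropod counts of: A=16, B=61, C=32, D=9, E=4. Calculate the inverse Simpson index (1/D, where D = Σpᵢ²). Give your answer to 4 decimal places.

Total N = 16+61+32+9+4 = 122, so the proportions are 0.1311475, 0.5, 0.2622951, 0.0737705, 0.0327869 (working shown to 7 dp, full precision carried).
D = 0.1311475² + 0.5² + 0.2622951² + 0.0737705² + 0.0327869² = 0.0171997 + 0.2500000 + 0.0687987 + 0.0054421 + 0.0010750 = 0.3425155.
So 1/D = 2.919576, i.e. 2.9196 to 4 decimal places.

2.9196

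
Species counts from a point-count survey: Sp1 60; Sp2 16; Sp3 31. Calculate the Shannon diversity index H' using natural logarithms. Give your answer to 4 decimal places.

0.9674

Total N = 60+16+31 = 107, so the proportions are 0.560748, 0.149533, 0.28972 (working shown to 6 dp, full precision carried).
Each pᵢ ln pᵢ term: 0.560748×(-0.578484)=-0.324384, 0.149533×(-1.900240)=-0.284148, 0.28972×(-1.238842)=-0.358917.
Sum = -0.967448, so H' = 0.9674.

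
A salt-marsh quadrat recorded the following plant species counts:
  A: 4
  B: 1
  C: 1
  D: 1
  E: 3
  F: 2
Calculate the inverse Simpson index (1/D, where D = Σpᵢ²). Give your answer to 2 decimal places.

Total N = 4+1+1+1+3+2 = 12, so the proportions are 0.333333, 0.083333, 0.083333, 0.083333, 0.25, 0.166667 (working shown to 6 dp, full precision carried).
D = 0.333333² + 0.083333² + 0.083333² + 0.083333² + 0.25² + 0.166667² = 0.111111 + 0.006944 + 0.006944 + 0.006944 + 0.062500 + 0.027778 = 0.222222.
So 1/D = 4.5000, i.e. 4.50 to 2 decimal places.

4.50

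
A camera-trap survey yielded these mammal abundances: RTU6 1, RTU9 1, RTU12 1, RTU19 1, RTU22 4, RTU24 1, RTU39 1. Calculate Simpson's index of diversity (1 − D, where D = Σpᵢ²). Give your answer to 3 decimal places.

Total N = 1+1+1+1+4+1+1 = 10, so the proportions are 0.1, 0.1, 0.1, 0.1, 0.4, 0.1, 0.1 (working shown to 5 dp, full precision carried).
D = 0.1² + 0.1² + 0.1² + 0.1² + 0.4² + 0.1² + 0.1² = 0.01000 + 0.01000 + 0.01000 + 0.01000 + 0.16000 + 0.01000 + 0.01000 = 0.22000.
So 1 − D = 0.78000, i.e. 0.780 to 3 decimal places.

0.780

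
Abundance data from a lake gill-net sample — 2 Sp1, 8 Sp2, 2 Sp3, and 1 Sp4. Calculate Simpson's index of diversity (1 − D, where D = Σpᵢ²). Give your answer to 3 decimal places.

0.568

Total N = 2+8+2+1 = 13, so the proportions are 0.15385, 0.61538, 0.15385, 0.07692 (working shown to 5 dp, full precision carried).
D = 0.15385² + 0.61538² + 0.15385² + 0.07692² = 0.02367 + 0.37870 + 0.02367 + 0.00592 = 0.43195.
So 1 − D = 0.56805, i.e. 0.568 to 3 decimal places.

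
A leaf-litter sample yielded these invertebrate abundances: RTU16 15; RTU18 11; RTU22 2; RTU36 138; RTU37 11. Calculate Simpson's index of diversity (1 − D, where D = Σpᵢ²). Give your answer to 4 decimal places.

Total N = 15+11+2+138+11 = 177, so the proportions are 0.084746, 0.062147, 0.011299, 0.779661, 0.062147 (working shown to 6 dp, full precision carried).
D = 0.084746² + 0.062147² + 0.011299² + 0.779661² + 0.062147² = 0.007182 + 0.003862 + 0.000128 + 0.607871 + 0.003862 = 0.622905.
So 1 − D = 0.377095, i.e. 0.3771 to 4 decimal places.

0.3771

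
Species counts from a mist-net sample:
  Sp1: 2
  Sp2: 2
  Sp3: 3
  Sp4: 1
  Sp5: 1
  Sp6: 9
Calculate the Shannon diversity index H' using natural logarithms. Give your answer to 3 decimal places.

1.455

Total N = 2+2+3+1+1+9 = 18, so the proportions are 0.11111, 0.11111, 0.16667, 0.05556, 0.05556, 0.5 (working shown to 5 dp, full precision carried).
Each pᵢ ln pᵢ term: 0.11111×(-2.19722)=-0.24414, 0.11111×(-2.19722)=-0.24414, 0.16667×(-1.79176)=-0.29863, 0.05556×(-2.89037)=-0.16058, 0.05556×(-2.89037)=-0.16058, 0.5×(-0.69315)=-0.34657.
Sum = -1.45462, so H' = 1.455.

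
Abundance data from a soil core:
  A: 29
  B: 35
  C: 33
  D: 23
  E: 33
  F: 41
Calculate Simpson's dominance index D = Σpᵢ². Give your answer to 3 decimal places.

Total N = 29+35+33+23+33+41 = 194, so the proportions are 0.149485, 0.180412, 0.170103, 0.118557, 0.170103, 0.21134 (working shown to 6 dp, full precision carried).
D = 0.149485² + 0.180412² + 0.170103² + 0.118557² + 0.170103² + 0.21134² = 0.022346 + 0.032549 + 0.028935 + 0.014056 + 0.028935 + 0.044665 = 0.171485.
To 3 decimal places, D = 0.171.

0.171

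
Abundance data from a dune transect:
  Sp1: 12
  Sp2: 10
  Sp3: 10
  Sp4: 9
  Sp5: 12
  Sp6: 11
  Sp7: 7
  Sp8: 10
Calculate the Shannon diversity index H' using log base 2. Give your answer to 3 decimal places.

Total N = 12+10+10+9+12+11+7+10 = 81, so the proportions are 0.14815, 0.12346, 0.12346, 0.11111, 0.14815, 0.1358, 0.08642, 0.12346 (working shown to 5 dp, full precision carried).
Each pᵢ log₂ pᵢ term: 0.14815×(-2.75489)=-0.40813, 0.12346×(-3.01792)=-0.37258, 0.12346×(-3.01792)=-0.37258, 0.11111×(-3.16993)=-0.35221, 0.14815×(-2.75489)=-0.40813, 0.1358×(-2.88042)=-0.39117, 0.08642×(-3.53250)=-0.30528, 0.12346×(-3.01792)=-0.37258.
Sum = -2.98267, so H' = 2.983.

2.983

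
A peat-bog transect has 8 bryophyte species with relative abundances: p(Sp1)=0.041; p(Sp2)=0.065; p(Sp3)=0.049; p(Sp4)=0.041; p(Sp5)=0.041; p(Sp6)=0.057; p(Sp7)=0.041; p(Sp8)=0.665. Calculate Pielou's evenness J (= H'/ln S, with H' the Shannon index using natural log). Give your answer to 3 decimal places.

H' = −Σ pᵢ ln pᵢ = −((-0.13096) + (-0.17767) + (-0.14778) + (-0.13096) + (-0.13096) + (-0.16329) + (-0.13096) + (-0.27130)) = 1.28388 (working shown to 5 dp, full precision carried).
With S = 8 species, ln S = 2.07944, so J = 1.28388/2.07944 = 0.61742, i.e. 0.617 to 3 decimal places.

0.617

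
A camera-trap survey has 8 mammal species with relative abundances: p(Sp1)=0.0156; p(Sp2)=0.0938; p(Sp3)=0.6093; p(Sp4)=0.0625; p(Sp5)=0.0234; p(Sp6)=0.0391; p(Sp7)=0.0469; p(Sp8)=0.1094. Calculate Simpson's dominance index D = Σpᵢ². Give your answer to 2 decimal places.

0.40

D = 0.0156² + 0.0938² + 0.6093² + 0.0625² + 0.0234² + 0.0391² + 0.0469² + 0.1094² = 0.0002 + 0.0088 + 0.3712 + 0.0039 + 0.0005 + 0.0015 + 0.0022 + 0.0120 = 0.4004 (working shown to 4 dp, full precision carried).
To 2 decimal places, D = 0.40.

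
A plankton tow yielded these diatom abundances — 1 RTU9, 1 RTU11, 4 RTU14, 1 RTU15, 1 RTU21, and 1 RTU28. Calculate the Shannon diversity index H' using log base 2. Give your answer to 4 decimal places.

Total N = 1+1+4+1+1+1 = 9, so the proportions are 0.111111, 0.111111, 0.444444, 0.111111, 0.111111, 0.111111 (working shown to 6 dp, full precision carried).
Each pᵢ log₂ pᵢ term: 0.111111×(-3.169925)=-0.352214, 0.111111×(-3.169925)=-0.352214, 0.444444×(-1.169925)=-0.519967, 0.111111×(-3.169925)=-0.352214, 0.111111×(-3.169925)=-0.352214, 0.111111×(-3.169925)=-0.352214.
Sum = -2.281036, so H' = 2.2810.

2.2810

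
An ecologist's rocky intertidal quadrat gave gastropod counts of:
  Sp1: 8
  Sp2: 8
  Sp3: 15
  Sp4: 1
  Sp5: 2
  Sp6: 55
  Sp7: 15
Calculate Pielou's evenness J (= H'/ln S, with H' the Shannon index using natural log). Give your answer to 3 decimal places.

0.725

Total N = 8+8+15+1+2+55+15 = 104, so the proportions are 0.07692, 0.07692, 0.14423, 0.00962, 0.01923, 0.52885, 0.14423 (working shown to 5 dp, full precision carried).
H' = −Σ pᵢ ln pᵢ = −((-0.19730) + (-0.19730) + (-0.27928) + (-0.04466) + (-0.07599) + (-0.33691) + (-0.27928)) = 1.41072.
With S = 7 species, ln S = 1.94591, so J = 1.41072/1.94591 = 0.72496, i.e. 0.725 to 3 decimal places.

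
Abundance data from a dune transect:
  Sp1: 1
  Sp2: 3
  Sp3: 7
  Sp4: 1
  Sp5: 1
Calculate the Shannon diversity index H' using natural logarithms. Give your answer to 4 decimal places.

1.2636

Total N = 1+3+7+1+1 = 13, so the proportions are 0.076923, 0.230769, 0.538462, 0.076923, 0.076923 (working shown to 6 dp, full precision carried).
Each pᵢ ln pᵢ term: 0.076923×(-2.564949)=-0.197304, 0.230769×(-1.466337)=-0.338385, 0.538462×(-0.619039)=-0.333329, 0.076923×(-2.564949)=-0.197304, 0.076923×(-2.564949)=-0.197304.
Sum = -1.263626, so H' = 1.2636.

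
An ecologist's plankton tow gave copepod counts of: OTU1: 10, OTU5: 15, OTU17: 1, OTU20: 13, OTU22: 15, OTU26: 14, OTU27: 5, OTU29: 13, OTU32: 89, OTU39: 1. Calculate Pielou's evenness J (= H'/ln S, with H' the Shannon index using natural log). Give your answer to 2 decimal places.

0.73

Total N = 10+15+1+13+15+14+5+13+89+1 = 176, so the proportions are 0.0568, 0.0852, 0.0057, 0.0739, 0.0852, 0.0795, 0.0284, 0.0739, 0.5057, 0.0057 (working shown to 4 dp, full precision carried).
H' = −Σ pᵢ ln pᵢ = −((-0.1629) + (-0.2099) + (-0.0294) + (-0.1925) + (-0.2099) + (-0.2014) + (-0.1012) + (-0.1925) + (-0.3448) + (-0.0294)) = 1.6737.
With S = 10 species, ln S = 2.3026, so J = 1.6737/2.3026 = 0.7269, i.e. 0.73 to 2 decimal places.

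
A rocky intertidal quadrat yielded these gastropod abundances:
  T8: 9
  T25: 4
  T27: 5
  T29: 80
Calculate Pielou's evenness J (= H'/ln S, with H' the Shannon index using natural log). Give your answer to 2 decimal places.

0.48

Total N = 9+4+5+80 = 98, so the proportions are 0.0918, 0.0408, 0.051, 0.8163 (working shown to 4 dp, full precision carried).
H' = −Σ pᵢ ln pᵢ = −((-0.2193) + (-0.1306) + (-0.1518) + (-0.1657)) = 0.6673.
With S = 4 species, ln S = 1.3863, so J = 0.6673/1.3863 = 0.4814, i.e. 0.48 to 2 decimal places.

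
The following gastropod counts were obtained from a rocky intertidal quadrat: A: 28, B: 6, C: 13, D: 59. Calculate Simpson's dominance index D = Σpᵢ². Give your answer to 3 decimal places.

Total N = 28+6+13+59 = 106, so the proportions are 0.26415, 0.0566, 0.12264, 0.5566 (working shown to 5 dp, full precision carried).
D = 0.26415² + 0.0566² + 0.12264² + 0.5566² = 0.06978 + 0.00320 + 0.01504 + 0.30981 = 0.39783.
To 3 decimal places, D = 0.398.

0.398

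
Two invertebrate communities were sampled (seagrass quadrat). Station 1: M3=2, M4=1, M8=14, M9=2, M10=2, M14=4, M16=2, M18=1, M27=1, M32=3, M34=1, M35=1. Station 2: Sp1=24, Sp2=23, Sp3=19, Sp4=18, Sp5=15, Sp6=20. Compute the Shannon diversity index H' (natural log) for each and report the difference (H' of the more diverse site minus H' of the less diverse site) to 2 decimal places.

0.24

Station 1: N=34, proportions 0.0588, 0.0294, 0.4118, 0.0588, 0.0588, 0.1176, 0.0588, 0.0294, 0.0294, 0.0882, 0.0294, 0.0294, giving H' = 2.0166 (working shown to 4 dp, full precision carried).
Station 2: N=119, proportions 0.2017, 0.1933, 0.1597, 0.1513, 0.1261, 0.1681, giving H' = 1.7800.
Difference = |2.0166 − 1.7800| = 0.2366, i.e. 0.24 to 2 decimal places.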